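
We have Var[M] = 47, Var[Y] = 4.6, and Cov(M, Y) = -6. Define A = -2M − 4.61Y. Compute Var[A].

Var[A] = 175.11966

Var[A] = a²·Var[M] + b²·Var[Y] + 2ab·Cov(M, Y) with a = -2, b = -4.61.
= (-2)²·47 + (-4.61)²·4.6 + 2·(-2)·(-4.61)·(-6)
= 188 + 97.75966 + (-110.64) = 175.11966.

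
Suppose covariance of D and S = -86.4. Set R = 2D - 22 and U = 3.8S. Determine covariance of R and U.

covariance of R and U = a·c·covariance of D and S = 2·3.8·(-86.4) = -656.64. Additive constants drop out.

covariance of R and U = -656.64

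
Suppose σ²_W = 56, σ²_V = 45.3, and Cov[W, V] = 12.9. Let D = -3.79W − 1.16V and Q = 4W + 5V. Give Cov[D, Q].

Cov[D, Q] = -1416.011

By bilinearity, Cov[D, Q] = ac·σ²_W + bd·σ²_V + (ad+bc)·Cov[W, V], with a=-3.79, b=-1.16, c=4, d=5.
ac·σ²_W = (-3.79)·4·56 = -848.96
bd·σ²_V = (-1.16)·5·45.3 = -262.74
(ad+bc)·Cov[W, V] = (-23.59)·12.9 = -304.311
Cov[D, Q] = -848.96 + (-262.74) + (-304.311) = -1416.011.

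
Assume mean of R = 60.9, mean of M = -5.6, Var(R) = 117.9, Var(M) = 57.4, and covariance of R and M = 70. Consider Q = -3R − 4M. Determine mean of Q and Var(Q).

mean of Q = -160.3, Var(Q) = 3659.5

mean of Q = (-3)·mean of R + (-4)·mean of M = (-3)·60.9 + (-4)·(-5.6) = -160.3.
Var(Q) = a²·Var(R) + b²·Var(M) + 2ab·covariance of R and M with a = -3, b = -4.
= (-3)²·117.9 + (-4)²·57.4 + 2·(-3)·(-4)·70
= 1061.1 + 918.4 + 1680 = 3659.5.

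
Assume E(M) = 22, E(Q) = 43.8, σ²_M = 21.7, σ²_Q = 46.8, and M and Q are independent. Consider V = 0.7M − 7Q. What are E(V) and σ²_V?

E(V) = -291.2, σ²_V = 2303.833

E(V) = 0.7·E(M) + (-7)·E(Q) = 0.7·22 + (-7)·43.8 = -291.2.
σ²_V = a²·σ²_M + b²·σ²_Q + 2ab·covariance of M and Q with a = 0.7, b = -7.
Independence gives covariance of M and Q = 0.
= 0.7²·21.7 + (-7)²·46.8 + 2·0.7·(-7)·0
= 10.633 + 2293.2 + 0 = 2303.833.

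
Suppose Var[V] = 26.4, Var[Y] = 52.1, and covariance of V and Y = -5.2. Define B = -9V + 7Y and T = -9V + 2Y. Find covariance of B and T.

covariance of B and T = 3289

By bilinearity, covariance of B and T = ac·Var[V] + bd·Var[Y] + (ad+bc)·covariance of V and Y, with a=-9, b=7, c=-9, d=2.
ac·Var[V] = (-9)·(-9)·26.4 = 2138.4
bd·Var[Y] = 7·2·52.1 = 729.4
(ad+bc)·covariance of V and Y = (-81)·(-5.2) = 421.2
covariance of B and T = 2138.4 + 729.4 + 421.2 = 3289.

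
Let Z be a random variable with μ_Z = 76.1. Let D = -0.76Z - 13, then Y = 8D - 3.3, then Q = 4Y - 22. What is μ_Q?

μ_Q = -2301.952

μ_D = (-0.76)·76.1 + (-13) = -70.836.
μ_Y = 8·(-70.836) + (-3.3) = -569.988.
μ_Q = 4·(-569.988) + (-22) = -2301.952.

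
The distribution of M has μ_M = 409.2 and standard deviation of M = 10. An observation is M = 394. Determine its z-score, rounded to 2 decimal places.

z = -1.52

z = (M − μ_M) / standard deviation of M = (394 − 409.2) / 10 = -1.52.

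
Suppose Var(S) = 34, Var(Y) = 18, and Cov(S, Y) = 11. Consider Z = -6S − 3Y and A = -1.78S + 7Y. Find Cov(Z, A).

By bilinearity, Cov(Z, A) = ac·Var(S) + bd·Var(Y) + (ad+bc)·Cov(S, Y), with a=-6, b=-3, c=-1.78, d=7.
ac·Var(S) = (-6)·(-1.78)·34 = 363.12
bd·Var(Y) = (-3)·7·18 = -378
(ad+bc)·Cov(S, Y) = (-36.66)·11 = -403.26
Cov(Z, A) = 363.12 + (-378) + (-403.26) = -418.14.

Cov(Z, A) = -418.14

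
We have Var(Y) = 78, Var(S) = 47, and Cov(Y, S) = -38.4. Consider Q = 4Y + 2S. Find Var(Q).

Var(Q) = a²·Var(Y) + b²·Var(S) + 2ab·Cov(Y, S) with a = 4, b = 2.
= 4²·78 + 2²·47 + 2·4·2·(-38.4)
= 1248 + 188 + (-614.4) = 821.6.

Var(Q) = 821.6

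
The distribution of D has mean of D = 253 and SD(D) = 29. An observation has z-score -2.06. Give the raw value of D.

D = 193.26

D = mean of D + z·SD(D) = 253 + (-2.06)·29 = 193.26.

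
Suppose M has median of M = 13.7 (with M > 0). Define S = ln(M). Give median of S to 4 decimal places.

median of S = 2.6174

ln(M) is monotone on this domain, so median of S = ln(13.7) ≈ 2.6174.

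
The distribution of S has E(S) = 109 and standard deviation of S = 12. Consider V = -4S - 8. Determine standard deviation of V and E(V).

V = -4S - 8 is linear with a = -4, b = -8.
standard deviation of V = |a|·standard deviation of S = |-4|·12 = 48.
E(V) = a·E(S) + b = (-4)·109 + (-8) = -444.

standard deviation of V = 48, E(V) = -444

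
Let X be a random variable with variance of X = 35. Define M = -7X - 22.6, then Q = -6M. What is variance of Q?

variance of Q = 61740

variance of M = (-7)²·35 = 1715.
variance of Q = (-6)²·1715 = 61740.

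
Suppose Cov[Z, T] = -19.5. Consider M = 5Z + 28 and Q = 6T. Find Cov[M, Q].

Cov[M, Q] = a·c·Cov[Z, T] = 5·6·(-19.5) = -585. Additive constants drop out.

Cov[M, Q] = -585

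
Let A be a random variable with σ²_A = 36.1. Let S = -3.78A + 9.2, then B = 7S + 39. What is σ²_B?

σ²_S = (-3.78)²·36.1 = 515.81124.
σ²_B = 7²·515.81124 = 25274.75076.

σ²_B = 25274.75076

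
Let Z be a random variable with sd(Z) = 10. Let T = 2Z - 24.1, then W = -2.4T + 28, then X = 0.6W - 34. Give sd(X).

sd(T) = |2|·10 = 20.
sd(W) = |-2.4|·20 = 48.
sd(X) = |0.6|·48 = 28.8.

sd(X) = 28.8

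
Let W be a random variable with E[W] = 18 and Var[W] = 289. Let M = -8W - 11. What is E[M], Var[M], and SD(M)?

M = -8W - 11 is linear with a = -8, b = -11.
E[M] = a·E[W] + b = (-8)·18 + (-11) = -155.
Var[M] = a²·Var[W] = (-8)²·289 = 18496 (the additive constant -11 does not affect variance).
SD(W) = √289 = 17.
SD(M) = |a|·SD(W) = |-8|·17 = 136.

E[M] = -155, Var[M] = 18496, SD(M) = 136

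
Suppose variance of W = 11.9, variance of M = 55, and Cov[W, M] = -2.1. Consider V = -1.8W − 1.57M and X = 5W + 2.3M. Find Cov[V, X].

Cov[V, X] = -280.526

By bilinearity, Cov[V, X] = ac·variance of W + bd·variance of M + (ad+bc)·Cov[W, M], with a=-1.8, b=-1.57, c=5, d=2.3.
ac·variance of W = (-1.8)·5·11.9 = -107.1
bd·variance of M = (-1.57)·2.3·55 = -198.605
(ad+bc)·Cov[W, M] = (-11.99)·(-2.1) = 25.179
Cov[V, X] = -107.1 + (-198.605) + 25.179 = -280.526.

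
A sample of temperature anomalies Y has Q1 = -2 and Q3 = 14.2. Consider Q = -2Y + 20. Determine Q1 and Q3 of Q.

a = -2 < 0 reverses order: Q1(Q) comes from Q3(Y), Q3(Q) from Q1(Y).
Q1(Q) = (-2)·14.2 + 20 = -8.4; Q3(Q) = (-2)·(-2) + 20 = 24.

Q1(Q) = -8.4, Q3(Q) = 24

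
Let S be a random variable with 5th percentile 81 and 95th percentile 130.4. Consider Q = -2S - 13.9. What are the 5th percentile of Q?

Since a = -2 < 0 the transformation is decreasing, reversing order: the 5th percentile of Q corresponds to the 95th percentile of S.
So P_{5}(Q) = a·P_{95}(S) + b = (-2)·130.4 + (-13.9) = -274.7.

5th percentile of Q = -274.7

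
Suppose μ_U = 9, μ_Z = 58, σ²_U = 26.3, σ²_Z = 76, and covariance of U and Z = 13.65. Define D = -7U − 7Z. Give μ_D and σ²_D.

μ_D = -469, σ²_D = 6350.4

μ_D = (-7)·μ_U + (-7)·μ_Z = (-7)·9 + (-7)·58 = -469.
σ²_D = a²·σ²_U + b²·σ²_Z + 2ab·covariance of U and Z with a = -7, b = -7.
= (-7)²·26.3 + (-7)²·76 + 2·(-7)·(-7)·13.65
= 1288.7 + 3724 + 1337.7 = 6350.4.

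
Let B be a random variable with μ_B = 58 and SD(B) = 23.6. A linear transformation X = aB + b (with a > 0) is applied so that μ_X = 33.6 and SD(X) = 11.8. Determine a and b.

a = 0.5, b = 4.6

SD(X) = a·SD(B) (a > 0), so a = 11.8/23.6 = 0.5.
μ_X = a·μ_B + b, so b = 33.6 − 0.5·58 = 4.6.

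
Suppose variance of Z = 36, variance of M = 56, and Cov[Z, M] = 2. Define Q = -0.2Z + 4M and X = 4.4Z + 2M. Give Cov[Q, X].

Cov[Q, X] = 450.72

By bilinearity, Cov[Q, X] = ac·variance of Z + bd·variance of M + (ad+bc)·Cov[Z, M], with a=-0.2, b=4, c=4.4, d=2.
ac·variance of Z = (-0.2)·4.4·36 = -31.68
bd·variance of M = 4·2·56 = 448
(ad+bc)·Cov[Z, M] = (17.2)·2 = 34.4
Cov[Q, X] = -31.68 + 448 + 34.4 = 450.72.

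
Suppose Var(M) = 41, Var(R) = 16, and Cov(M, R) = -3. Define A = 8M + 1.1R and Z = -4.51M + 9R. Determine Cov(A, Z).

Cov(A, Z) = -1521.997

By bilinearity, Cov(A, Z) = ac·Var(M) + bd·Var(R) + (ad+bc)·Cov(M, R), with a=8, b=1.1, c=-4.51, d=9.
ac·Var(M) = 8·(-4.51)·41 = -1479.28
bd·Var(R) = 1.1·9·16 = 158.4
(ad+bc)·Cov(M, R) = (67.039)·(-3) = -201.117
Cov(A, Z) = -1479.28 + 158.4 + (-201.117) = -1521.997.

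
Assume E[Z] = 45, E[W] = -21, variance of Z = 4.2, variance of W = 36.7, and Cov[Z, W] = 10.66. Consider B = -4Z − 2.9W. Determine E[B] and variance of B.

E[B] = (-4)·E[Z] + (-2.9)·E[W] = (-4)·45 + (-2.9)·(-21) = -119.1.
variance of B = a²·variance of Z + b²·variance of W + 2ab·Cov[Z, W] with a = -4, b = -2.9.
= (-4)²·4.2 + (-2.9)²·36.7 + 2·(-4)·(-2.9)·10.66
= 67.2 + 308.647 + 247.312 = 623.159.

E[B] = -119.1, variance of B = 623.159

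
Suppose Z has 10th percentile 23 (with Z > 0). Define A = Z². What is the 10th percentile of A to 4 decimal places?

10th percentile of A = 529

Z² is increasing, so P_{10}(A) = g(P_{10}(Z)) = 529.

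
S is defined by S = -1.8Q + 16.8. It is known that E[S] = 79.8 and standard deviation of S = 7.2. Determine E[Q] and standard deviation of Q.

E[Q] = -35, standard deviation of Q = 4

From S = -1.8Q + 16.8: E[S] = a·E[Q] + b, so E[Q] = (E[S] − b)/a = (79.8 − 16.8)/(-1.8) = -35.
standard deviation of S = |a|·standard deviation of Q, so standard deviation of Q = 7.2/|-1.8| = 4.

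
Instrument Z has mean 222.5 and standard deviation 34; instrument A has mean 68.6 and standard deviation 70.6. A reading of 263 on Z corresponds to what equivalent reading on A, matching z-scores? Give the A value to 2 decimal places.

z = (263 − 222.5)/34 ≈ 1.1912.
A = 68.6 + z·70.6 = 68.6 + (263 − 222.5)·70.6/34 ≈ 152.70.

A = 152.70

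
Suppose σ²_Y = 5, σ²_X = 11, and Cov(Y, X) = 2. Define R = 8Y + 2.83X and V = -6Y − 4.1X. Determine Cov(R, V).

By bilinearity, Cov(R, V) = ac·σ²_Y + bd·σ²_X + (ad+bc)·Cov(Y, X), with a=8, b=2.83, c=-6, d=-4.1.
ac·σ²_Y = 8·(-6)·5 = -240
bd·σ²_X = 2.83·(-4.1)·11 = -127.633
(ad+bc)·Cov(Y, X) = (-49.78)·2 = -99.56
Cov(R, V) = -240 + (-127.633) + (-99.56) = -467.193.

Cov(R, V) = -467.193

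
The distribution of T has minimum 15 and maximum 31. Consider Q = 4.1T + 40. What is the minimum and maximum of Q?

a = 4.1 > 0, so min(Q) = a·min(T)+b = 4.1·15 + 40 = 101.5 and max(Q) = 4.1·31 + 40 = 167.1.

min(Q) = 101.5, max(Q) = 167.1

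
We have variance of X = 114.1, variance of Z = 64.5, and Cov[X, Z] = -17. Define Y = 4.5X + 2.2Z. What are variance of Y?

variance of Y = a²·variance of X + b²·variance of Z + 2ab·Cov[X, Z] with a = 4.5, b = 2.2.
= 4.5²·114.1 + 2.2²·64.5 + 2·4.5·2.2·(-17)
= 2310.525 + 312.18 + (-336.6) = 2286.105.

variance of Y = 2286.105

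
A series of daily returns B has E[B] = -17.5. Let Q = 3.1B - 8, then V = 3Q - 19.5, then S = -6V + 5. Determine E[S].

E[S] = 1242.5

E[Q] = 3.1·(-17.5) + (-8) = -62.25.
E[V] = 3·(-62.25) + (-19.5) = -206.25.
E[S] = (-6)·(-206.25) + 5 = 1242.5.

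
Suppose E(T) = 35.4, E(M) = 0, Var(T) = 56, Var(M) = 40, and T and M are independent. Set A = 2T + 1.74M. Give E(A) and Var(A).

E(A) = 70.8, Var(A) = 345.104

E(A) = 2·E(T) + 1.74·E(M) = 2·35.4 + 1.74·0 = 70.8.
Var(A) = a²·Var(T) + b²·Var(M) + 2ab·covariance of T and M with a = 2, b = 1.74.
Independence gives covariance of T and M = 0.
= 2²·56 + 1.74²·40 + 2·2·1.74·0
= 224 + 121.104 + 0 = 345.104.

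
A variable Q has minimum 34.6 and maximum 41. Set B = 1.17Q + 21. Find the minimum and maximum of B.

a = 1.17 > 0, so min(B) = a·min(Q)+b = 1.17·34.6 + 21 = 61.482 and max(B) = 1.17·41 + 21 = 68.97.

min(B) = 61.482, max(B) = 68.97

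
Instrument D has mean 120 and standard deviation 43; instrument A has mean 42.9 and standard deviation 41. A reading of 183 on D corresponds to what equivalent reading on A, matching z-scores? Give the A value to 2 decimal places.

A = 102.97

z = (183 − 120)/43 ≈ 1.4651.
A = 42.9 + z·41 = 42.9 + (183 − 120)·41/43 ≈ 102.97.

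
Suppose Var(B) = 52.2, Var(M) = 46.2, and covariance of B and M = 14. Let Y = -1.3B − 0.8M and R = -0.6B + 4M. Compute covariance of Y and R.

covariance of Y and R = -173.204

By bilinearity, covariance of Y and R = ac·Var(B) + bd·Var(M) + (ad+bc)·covariance of B and M, with a=-1.3, b=-0.8, c=-0.6, d=4.
ac·Var(B) = (-1.3)·(-0.6)·52.2 = 40.716
bd·Var(M) = (-0.8)·4·46.2 = -147.84
(ad+bc)·covariance of B and M = (-4.72)·14 = -66.08
covariance of Y and R = 40.716 + (-147.84) + (-66.08) = -173.204.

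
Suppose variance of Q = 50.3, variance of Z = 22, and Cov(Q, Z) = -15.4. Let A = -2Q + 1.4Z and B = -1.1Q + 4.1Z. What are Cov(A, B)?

Cov(A, B) = 386.936

By bilinearity, Cov(A, B) = ac·variance of Q + bd·variance of Z + (ad+bc)·Cov(Q, Z), with a=-2, b=1.4, c=-1.1, d=4.1.
ac·variance of Q = (-2)·(-1.1)·50.3 = 110.66
bd·variance of Z = 1.4·4.1·22 = 126.28
(ad+bc)·Cov(Q, Z) = (-9.74)·(-15.4) = 149.996
Cov(A, B) = 110.66 + 126.28 + 149.996 = 386.936.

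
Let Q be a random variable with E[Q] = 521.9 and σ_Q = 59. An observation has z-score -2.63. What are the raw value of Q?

Q = 366.73

Q = E[Q] + z·σ_Q = 521.9 + (-2.63)·59 = 366.73.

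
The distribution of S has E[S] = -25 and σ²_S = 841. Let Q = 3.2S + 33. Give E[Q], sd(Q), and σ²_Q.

Q = 3.2S + 33 is linear with a = 3.2, b = 33.
E[Q] = a·E[S] + b = 3.2·(-25) + 33 = -47.
sd(S) = √841 = 29.
sd(Q) = |a|·sd(S) = |3.2|·29 = 92.8.
σ²_Q = a²·σ²_S = 3.2²·841 = 8611.84 (the additive constant 33 does not affect variance).

E[Q] = -47, sd(Q) = 92.8, σ²_Q = 8611.84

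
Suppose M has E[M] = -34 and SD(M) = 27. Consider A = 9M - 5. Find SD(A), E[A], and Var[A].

A = 9M - 5 is linear with a = 9, b = -5.
SD(A) = |a|·SD(M) = |9|·27 = 243.
E[A] = a·E[M] + b = 9·(-34) + (-5) = -311.
Var[M] = 27² = 729.
Var[A] = a²·Var[M] = 9²·729 = 59049 (the additive constant -5 does not affect variance).

SD(A) = 243, E[A] = -311, Var[A] = 59049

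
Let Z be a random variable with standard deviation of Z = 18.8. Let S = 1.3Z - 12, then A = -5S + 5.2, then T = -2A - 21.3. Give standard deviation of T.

standard deviation of S = |1.3|·18.8 = 24.44.
standard deviation of A = |-5|·24.44 = 122.2.
standard deviation of T = |-2|·122.2 = 244.4.

standard deviation of T = 244.4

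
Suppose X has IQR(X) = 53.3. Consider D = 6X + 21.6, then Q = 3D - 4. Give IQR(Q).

IQR(D) = |6|·53.3 = 319.8.
IQR(Q) = |3|·319.8 = 959.4.

IQR(Q) = 959.4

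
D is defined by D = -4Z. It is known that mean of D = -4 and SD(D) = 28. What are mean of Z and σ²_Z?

From D = -4Z: mean of D = a·mean of Z + b, so mean of Z = (mean of D − b)/a = (-4 − 0)/(-4) = 1.
σ²_D = 28² = 784.
σ²_D = a²·σ²_Z, so σ²_Z = 784/(-4)² = 49.

mean of Z = 1, σ²_Z = 49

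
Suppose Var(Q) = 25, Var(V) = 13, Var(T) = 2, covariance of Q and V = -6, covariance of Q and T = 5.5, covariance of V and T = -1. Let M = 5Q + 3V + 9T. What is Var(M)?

Var(M) = 1165

Var(M) = a²·Var(Q) + b²·Var(V) + c²·Var(T) + 2ab·covariance of Q and V + 2ac·covariance of Q and T + 2bc·covariance of V and T, with a = 5, b = 3, c = 9.
= 625 + 117 + 162 + (-180) + 495 + (-54)
= 1165.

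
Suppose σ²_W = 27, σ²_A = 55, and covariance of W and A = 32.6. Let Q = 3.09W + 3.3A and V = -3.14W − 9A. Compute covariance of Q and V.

covariance of Q and V = -3139.8774

By bilinearity, covariance of Q and V = ac·σ²_W + bd·σ²_A + (ad+bc)·covariance of W and A, with a=3.09, b=3.3, c=-3.14, d=-9.
ac·σ²_W = 3.09·(-3.14)·27 = -261.9702
bd·σ²_A = 3.3·(-9)·55 = -1633.5
(ad+bc)·covariance of W and A = (-38.172)·32.6 = -1244.4072
covariance of Q and V = -261.9702 + (-1633.5) + (-1244.4072) = -3139.8774.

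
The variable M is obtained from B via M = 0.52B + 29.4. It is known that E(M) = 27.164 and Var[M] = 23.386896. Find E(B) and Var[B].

From M = 0.52B + 29.4: E(M) = a·E(B) + b, so E(B) = (E(M) − b)/a = (27.164 − 29.4)/0.52 = -4.3.
Var[M] = a²·Var[B], so Var[B] = 23.386896/0.52² = 86.49.

E(B) = -4.3, Var[B] = 86.49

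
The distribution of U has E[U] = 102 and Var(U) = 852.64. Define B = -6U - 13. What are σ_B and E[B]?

B = -6U - 13 is linear with a = -6, b = -13.
σ_U = √852.64 = 29.2.
σ_B = |a|·σ_U = |-6|·29.2 = 175.2.
E[B] = a·E[U] + b = (-6)·102 + (-13) = -625.

σ_B = 175.2, E[B] = -625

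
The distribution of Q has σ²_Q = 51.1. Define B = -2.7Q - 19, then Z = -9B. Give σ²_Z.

σ²_B = (-2.7)²·51.1 = 372.519.
σ²_Z = (-9)²·372.519 = 30174.039.

σ²_Z = 30174.039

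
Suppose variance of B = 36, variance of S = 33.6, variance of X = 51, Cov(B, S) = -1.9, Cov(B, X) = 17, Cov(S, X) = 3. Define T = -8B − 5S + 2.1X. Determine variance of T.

variance of T = 2582.71

variance of T = a²·variance of B + b²·variance of S + c²·variance of X + 2ab·Cov(B, S) + 2ac·Cov(B, X) + 2bc·Cov(S, X), with a = -8, b = -5, c = 2.1.
= 2304 + 840 + 224.91 + (-152) + (-571.2) + (-63)
= 2582.71.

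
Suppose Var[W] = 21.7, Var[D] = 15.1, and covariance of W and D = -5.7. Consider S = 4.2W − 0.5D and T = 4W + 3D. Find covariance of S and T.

By bilinearity, covariance of S and T = ac·Var[W] + bd·Var[D] + (ad+bc)·covariance of W and D, with a=4.2, b=-0.5, c=4, d=3.
ac·Var[W] = 4.2·4·21.7 = 364.56
bd·Var[D] = (-0.5)·3·15.1 = -22.65
(ad+bc)·covariance of W and D = (10.6)·(-5.7) = -60.42
covariance of S and T = 364.56 + (-22.65) + (-60.42) = 281.49.

covariance of S and T = 281.49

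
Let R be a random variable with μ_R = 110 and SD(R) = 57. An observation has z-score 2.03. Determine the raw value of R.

R = 225.71

R = μ_R + z·SD(R) = 110 + 2.03·57 = 225.71.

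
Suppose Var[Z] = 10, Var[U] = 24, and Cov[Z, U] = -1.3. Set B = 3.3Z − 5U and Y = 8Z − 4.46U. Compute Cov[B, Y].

By bilinearity, Cov[B, Y] = ac·Var[Z] + bd·Var[U] + (ad+bc)·Cov[Z, U], with a=3.3, b=-5, c=8, d=-4.46.
ac·Var[Z] = 3.3·8·10 = 264
bd·Var[U] = (-5)·(-4.46)·24 = 535.2
(ad+bc)·Cov[Z, U] = (-54.718)·(-1.3) = 71.1334
Cov[B, Y] = 264 + 535.2 + 71.1334 = 870.3334.

Cov[B, Y] = 870.3334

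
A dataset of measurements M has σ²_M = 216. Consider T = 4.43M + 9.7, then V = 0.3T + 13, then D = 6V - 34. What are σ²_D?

σ²_T = 4.43²·216 = 4238.9784.
σ²_V = 0.3²·4238.9784 = 381.508056.
σ²_D = 6²·381.508056 = 13734.290016.

σ²_D = 13734.290016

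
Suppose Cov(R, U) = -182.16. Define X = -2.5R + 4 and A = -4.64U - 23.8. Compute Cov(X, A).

Cov(X, A) = -2113.056

Cov(X, A) = a·c·Cov(R, U) = (-2.5)·(-4.64)·(-182.16) = -2113.056. Additive constants drop out.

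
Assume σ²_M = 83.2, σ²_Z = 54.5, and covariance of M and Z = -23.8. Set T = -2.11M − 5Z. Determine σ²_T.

σ²_T = 1230.73472

σ²_T = a²·σ²_M + b²·σ²_Z + 2ab·covariance of M and Z with a = -2.11, b = -5.
= (-2.11)²·83.2 + (-5)²·54.5 + 2·(-2.11)·(-5)·(-23.8)
= 370.41472 + 1362.5 + (-502.18) = 1230.73472.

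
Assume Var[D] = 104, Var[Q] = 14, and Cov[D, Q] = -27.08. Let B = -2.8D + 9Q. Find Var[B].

Var[B] = a²·Var[D] + b²·Var[Q] + 2ab·Cov[D, Q] with a = -2.8, b = 9.
= (-2.8)²·104 + 9²·14 + 2·(-2.8)·9·(-27.08)
= 815.36 + 1134 + 1364.832 = 3314.192.

Var[B] = 3314.192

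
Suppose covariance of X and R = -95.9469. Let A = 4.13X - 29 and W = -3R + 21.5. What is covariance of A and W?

covariance of A and W = 1188.782091

covariance of A and W = a·c·covariance of X and R = 4.13·(-3)·(-95.9469) = 1188.782091. Additive constants drop out.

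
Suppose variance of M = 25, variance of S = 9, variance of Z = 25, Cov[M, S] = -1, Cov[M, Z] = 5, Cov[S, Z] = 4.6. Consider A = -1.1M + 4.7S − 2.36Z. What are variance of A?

variance of A = a²·variance of M + b²·variance of S + c²·variance of Z + 2ab·Cov[M, S] + 2ac·Cov[M, Z] + 2bc·Cov[S, Z], with a = -1.1, b = 4.7, c = -2.36.
= 30.25 + 198.81 + 139.24 + 10.34 + 25.96 + (-102.0464)
= 302.5536.

variance of A = 302.5536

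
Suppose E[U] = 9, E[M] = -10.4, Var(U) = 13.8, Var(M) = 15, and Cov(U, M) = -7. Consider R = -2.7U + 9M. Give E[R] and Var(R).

E[R] = (-2.7)·E[U] + 9·E[M] = (-2.7)·9 + 9·(-10.4) = -117.9.
Var(R) = a²·Var(U) + b²·Var(M) + 2ab·Cov(U, M) with a = -2.7, b = 9.
= (-2.7)²·13.8 + 9²·15 + 2·(-2.7)·9·(-7)
= 100.602 + 1215 + 340.2 = 1655.802.

E[R] = -117.9, Var(R) = 1655.802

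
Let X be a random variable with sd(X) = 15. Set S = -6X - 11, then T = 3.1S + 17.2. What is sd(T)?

sd(S) = |-6|·15 = 90.
sd(T) = |3.1|·90 = 279.

sd(T) = 279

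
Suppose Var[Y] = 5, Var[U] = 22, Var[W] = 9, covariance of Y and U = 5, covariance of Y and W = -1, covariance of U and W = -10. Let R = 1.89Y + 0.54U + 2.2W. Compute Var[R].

Var[R] = a²·Var[Y] + b²·Var[U] + c²·Var[W] + 2ab·covariance of Y and U + 2ac·covariance of Y and W + 2bc·covariance of U and W, with a = 1.89, b = 0.54, c = 2.2.
= 17.8605 + 6.4152 + 43.56 + 10.206 + (-8.316) + (-23.76)
= 45.9657.

Var[R] = 45.9657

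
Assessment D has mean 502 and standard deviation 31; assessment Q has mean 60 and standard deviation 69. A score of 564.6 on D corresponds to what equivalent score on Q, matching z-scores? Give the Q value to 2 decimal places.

Q = 199.34

z = (564.6 − 502)/31 ≈ 2.0194.
Q = 60 + z·69 = 60 + (564.6 − 502)·69/31 ≈ 199.34.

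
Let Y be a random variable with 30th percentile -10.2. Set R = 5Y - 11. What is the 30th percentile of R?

30th percentile of R = -62

Since a = 5 > 0 the transformation is increasing, so the 30th percentile of R = a·(P_{30} of Y) + b = 5·(-10.2) + (-11) = -62.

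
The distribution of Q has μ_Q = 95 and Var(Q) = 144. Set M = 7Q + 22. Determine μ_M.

μ_M = 687

M = 7Q + 22 is linear with a = 7, b = 22.
μ_M = a·μ_Q + b = 7·95 + 22 = 687.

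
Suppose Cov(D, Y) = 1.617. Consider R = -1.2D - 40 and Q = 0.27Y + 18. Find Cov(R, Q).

Cov(R, Q) = -0.523908

Cov(R, Q) = a·c·Cov(D, Y) = (-1.2)·0.27·1.617 = -0.523908. Additive constants drop out.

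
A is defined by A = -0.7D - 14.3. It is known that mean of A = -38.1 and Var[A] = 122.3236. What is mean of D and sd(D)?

mean of D = 34, sd(D) = 15.8

From A = -0.7D - 14.3: mean of A = a·mean of D + b, so mean of D = (mean of A − b)/a = (-38.1 − (-14.3))/(-0.7) = 34.
sd(A) = √122.3236 = 11.06.
sd(A) = |a|·sd(D), so sd(D) = 11.06/|-0.7| = 15.8.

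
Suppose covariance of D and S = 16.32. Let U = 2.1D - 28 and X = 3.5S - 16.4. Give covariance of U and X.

covariance of U and X = a·c·covariance of D and S = 2.1·3.5·16.32 = 119.952. Additive constants drop out.

covariance of U and X = 119.952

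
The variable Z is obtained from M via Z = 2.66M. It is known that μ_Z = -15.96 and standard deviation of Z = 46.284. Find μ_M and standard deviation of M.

μ_M = -6, standard deviation of M = 17.4

From Z = 2.66M: μ_Z = a·μ_M + b, so μ_M = (μ_Z − b)/a = (-15.96 − 0)/2.66 = -6.
standard deviation of Z = |a|·standard deviation of M, so standard deviation of M = 46.284/|2.66| = 17.4.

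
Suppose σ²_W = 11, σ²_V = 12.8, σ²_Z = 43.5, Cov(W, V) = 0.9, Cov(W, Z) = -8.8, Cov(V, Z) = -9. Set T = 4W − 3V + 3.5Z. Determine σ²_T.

σ²_T = a²·σ²_W + b²·σ²_V + c²·σ²_Z + 2ab·Cov(W, V) + 2ac·Cov(W, Z) + 2bc·Cov(V, Z), with a = 4, b = -3, c = 3.5.
= 176 + 115.2 + 532.875 + (-21.6) + (-246.4) + 189
= 745.075.

σ²_T = 745.075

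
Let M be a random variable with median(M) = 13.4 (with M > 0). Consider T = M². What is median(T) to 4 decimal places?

median(T) = 179.56

M² is monotone on this domain, so median(T) = square(13.4) = 179.56.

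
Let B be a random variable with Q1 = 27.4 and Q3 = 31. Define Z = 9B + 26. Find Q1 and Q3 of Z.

Q1(Z) = 272.6, Q3(Z) = 305

a = 9 > 0: Q1(Z) = a·Q1(B)+b = 272.6, Q3(Z) = a·Q3(B)+b = 305.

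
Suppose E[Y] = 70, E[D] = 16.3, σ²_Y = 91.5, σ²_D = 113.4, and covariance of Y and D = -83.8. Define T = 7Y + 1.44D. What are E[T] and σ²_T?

E[T] = 513.472, σ²_T = 3029.23824

E[T] = 7·E[Y] + 1.44·E[D] = 7·70 + 1.44·16.3 = 513.472.
σ²_T = a²·σ²_Y + b²·σ²_D + 2ab·covariance of Y and D with a = 7, b = 1.44.
= 7²·91.5 + 1.44²·113.4 + 2·7·1.44·(-83.8)
= 4483.5 + 235.14624 + (-1689.408) = 3029.23824.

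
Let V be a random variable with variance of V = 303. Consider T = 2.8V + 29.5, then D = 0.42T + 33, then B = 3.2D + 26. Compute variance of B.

variance of B = 4290.98729472

variance of T = 2.8²·303 = 2375.52.
variance of D = 0.42²·2375.52 = 419.041728.
variance of B = 3.2²·419.041728 = 4290.98729472.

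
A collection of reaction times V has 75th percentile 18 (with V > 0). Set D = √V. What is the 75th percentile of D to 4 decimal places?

√V is increasing, so P_{75}(D) = g(P_{75}(V)) ≈ 4.2426.

75th percentile of D = 4.2426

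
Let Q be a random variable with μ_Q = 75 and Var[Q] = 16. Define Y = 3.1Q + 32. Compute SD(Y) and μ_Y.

SD(Y) = 12.4, μ_Y = 264.5

Y = 3.1Q + 32 is linear with a = 3.1, b = 32.
SD(Q) = √16 = 4.
SD(Y) = |a|·SD(Q) = |3.1|·4 = 12.4.
μ_Y = a·μ_Q + b = 3.1·75 + 32 = 264.5.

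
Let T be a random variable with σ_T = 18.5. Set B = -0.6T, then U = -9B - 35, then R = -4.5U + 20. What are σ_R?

σ_R = 449.55

σ_B = |-0.6|·18.5 = 11.1.
σ_U = |-9|·11.1 = 99.9.
σ_R = |-4.5|·99.9 = 449.55.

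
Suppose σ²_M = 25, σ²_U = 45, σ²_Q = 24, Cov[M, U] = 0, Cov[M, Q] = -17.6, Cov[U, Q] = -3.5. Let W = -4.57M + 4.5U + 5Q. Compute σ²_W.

σ²_W = 2680.1925

σ²_W = a²·σ²_M + b²·σ²_U + c²·σ²_Q + 2ab·Cov[M, U] + 2ac·Cov[M, Q] + 2bc·Cov[U, Q], with a = -4.57, b = 4.5, c = 5.
= 522.1225 + 911.25 + 600 + 0 + 804.32 + (-157.5)
= 2680.1925.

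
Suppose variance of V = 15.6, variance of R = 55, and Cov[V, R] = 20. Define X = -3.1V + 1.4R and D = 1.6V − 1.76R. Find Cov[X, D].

Cov[X, D] = -58.976

By bilinearity, Cov[X, D] = ac·variance of V + bd·variance of R + (ad+bc)·Cov[V, R], with a=-3.1, b=1.4, c=1.6, d=-1.76.
ac·variance of V = (-3.1)·1.6·15.6 = -77.376
bd·variance of R = 1.4·(-1.76)·55 = -135.52
(ad+bc)·Cov[V, R] = (7.696)·20 = 153.92
Cov[X, D] = -77.376 + (-135.52) + 153.92 = -58.976.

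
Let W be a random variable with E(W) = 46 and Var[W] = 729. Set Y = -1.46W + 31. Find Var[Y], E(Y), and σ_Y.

Var[Y] = 1553.9364, E(Y) = -36.16, σ_Y = 39.42

Y = -1.46W + 31 is linear with a = -1.46, b = 31.
Var[Y] = a²·Var[W] = (-1.46)²·729 = 1553.9364 (the additive constant 31 does not affect variance).
E(Y) = a·E(W) + b = (-1.46)·46 + 31 = -36.16.
σ_W = √729 = 27.
σ_Y = |a|·σ_W = |-1.46|·27 = 39.42.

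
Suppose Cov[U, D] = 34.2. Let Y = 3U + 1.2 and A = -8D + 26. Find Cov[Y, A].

Cov[Y, A] = -820.8

Cov[Y, A] = a·c·Cov[U, D] = 3·(-8)·34.2 = -820.8. Additive constants drop out.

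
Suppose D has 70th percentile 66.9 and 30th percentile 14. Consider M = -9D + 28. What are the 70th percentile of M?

Since a = -9 < 0 the transformation is decreasing, reversing order: the 70th percentile of M corresponds to the 30th percentile of D.
So P_{70}(M) = a·P_{30}(D) + b = (-9)·14 + 28 = -98.

70th percentile of M = -98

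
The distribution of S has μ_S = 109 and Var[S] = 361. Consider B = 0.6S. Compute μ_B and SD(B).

B = 0.6S is linear with a = 0.6, b = 0.
μ_B = a·μ_S + b = 0.6·109 = 65.4.
SD(S) = √361 = 19.
SD(B) = |a|·SD(S) = |0.6|·19 = 11.4.

μ_B = 65.4, SD(B) = 11.4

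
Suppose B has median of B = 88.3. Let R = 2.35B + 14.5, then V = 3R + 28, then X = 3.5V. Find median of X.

median of R = 2.35·88.3 + 14.5 = 222.005.
median of V = 3·222.005 + 28 = 694.015.
median of X = 3.5·694.015 = 2429.0525.

median of X = 2429.0525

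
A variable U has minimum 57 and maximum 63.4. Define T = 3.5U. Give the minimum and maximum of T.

a = 3.5 > 0, so min(T) = a·min(U)+b = 3.5·57 = 199.5 and max(T) = 3.5·63.4 = 221.9.

min(T) = 199.5, max(T) = 221.9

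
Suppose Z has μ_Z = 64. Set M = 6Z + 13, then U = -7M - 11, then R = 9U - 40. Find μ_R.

μ_M = 6·64 + 13 = 397.
μ_U = (-7)·397 + (-11) = -2790.
μ_R = 9·(-2790) + (-40) = -25150.

μ_R = -25150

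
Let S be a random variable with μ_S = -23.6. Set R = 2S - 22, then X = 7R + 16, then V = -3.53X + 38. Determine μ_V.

μ_R = 2·(-23.6) + (-22) = -69.2.
μ_X = 7·(-69.2) + 16 = -468.4.
μ_V = (-3.53)·(-468.4) + 38 = 1691.452.

μ_V = 1691.452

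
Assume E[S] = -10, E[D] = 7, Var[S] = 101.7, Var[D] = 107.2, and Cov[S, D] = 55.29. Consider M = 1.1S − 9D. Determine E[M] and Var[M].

E[M] = -74, Var[M] = 7711.515

E[M] = 1.1·E[S] + (-9)·E[D] = 1.1·(-10) + (-9)·7 = -74.
Var[M] = a²·Var[S] + b²·Var[D] + 2ab·Cov[S, D] with a = 1.1, b = -9.
= 1.1²·101.7 + (-9)²·107.2 + 2·1.1·(-9)·55.29
= 123.057 + 8683.2 + (-1094.742) = 7711.515.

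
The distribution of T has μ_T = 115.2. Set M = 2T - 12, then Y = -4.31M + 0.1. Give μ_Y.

μ_M = 2·115.2 + (-12) = 218.4.
μ_Y = (-4.31)·218.4 + 0.1 = -941.204.

μ_Y = -941.204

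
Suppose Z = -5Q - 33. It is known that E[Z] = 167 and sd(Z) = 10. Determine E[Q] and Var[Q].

E[Q] = -40, Var[Q] = 4

From Z = -5Q - 33: E[Z] = a·E[Q] + b, so E[Q] = (E[Z] − b)/a = (167 − (-33))/(-5) = -40.
Var[Z] = 10² = 100.
Var[Z] = a²·Var[Q], so Var[Q] = 100/(-5)² = 4.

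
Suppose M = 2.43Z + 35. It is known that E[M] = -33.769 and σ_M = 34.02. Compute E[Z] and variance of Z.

From M = 2.43Z + 35: E[M] = a·E[Z] + b, so E[Z] = (E[M] − b)/a = (-33.769 − 35)/2.43 = -28.3.
variance of M = 34.02² = 1157.3604.
variance of M = a²·variance of Z, so variance of Z = 1157.3604/2.43² = 196.

E[Z] = -28.3, variance of Z = 196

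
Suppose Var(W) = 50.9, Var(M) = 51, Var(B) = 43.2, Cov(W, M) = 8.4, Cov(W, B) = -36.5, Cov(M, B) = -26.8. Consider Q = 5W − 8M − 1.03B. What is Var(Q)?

Var(Q) = 3844.61688

Var(Q) = a²·Var(W) + b²·Var(M) + c²·Var(B) + 2ab·Cov(W, M) + 2ac·Cov(W, B) + 2bc·Cov(M, B), with a = 5, b = -8, c = -1.03.
= 1272.5 + 3264 + 45.83088 + (-672) + 375.95 + (-441.664)
= 3844.61688.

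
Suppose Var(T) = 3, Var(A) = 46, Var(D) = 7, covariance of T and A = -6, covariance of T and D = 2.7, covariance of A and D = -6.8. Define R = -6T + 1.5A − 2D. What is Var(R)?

Var(R) = a²·Var(T) + b²·Var(A) + c²·Var(D) + 2ab·covariance of T and A + 2ac·covariance of T and D + 2bc·covariance of A and D, with a = -6, b = 1.5, c = -2.
= 108 + 103.5 + 28 + 108 + 64.8 + 40.8
= 453.1.

Var(R) = 453.1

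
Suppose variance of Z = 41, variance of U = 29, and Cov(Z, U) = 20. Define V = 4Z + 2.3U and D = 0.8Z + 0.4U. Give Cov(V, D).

Cov(V, D) = 226.68

By bilinearity, Cov(V, D) = ac·variance of Z + bd·variance of U + (ad+bc)·Cov(Z, U), with a=4, b=2.3, c=0.8, d=0.4.
ac·variance of Z = 4·0.8·41 = 131.2
bd·variance of U = 2.3·0.4·29 = 26.68
(ad+bc)·Cov(Z, U) = (3.44)·20 = 68.8
Cov(V, D) = 131.2 + 26.68 + 68.8 = 226.68.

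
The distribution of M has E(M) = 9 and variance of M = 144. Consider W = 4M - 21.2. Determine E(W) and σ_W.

W = 4M - 21.2 is linear with a = 4, b = -21.2.
E(W) = a·E(M) + b = 4·9 + (-21.2) = 14.8.
σ_M = √144 = 12.
σ_W = |a|·σ_M = |4|·12 = 48.

E(W) = 14.8, σ_W = 48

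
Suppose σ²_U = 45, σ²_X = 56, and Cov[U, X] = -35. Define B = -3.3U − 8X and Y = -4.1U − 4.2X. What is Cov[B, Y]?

By bilinearity, Cov[B, Y] = ac·σ²_U + bd·σ²_X + (ad+bc)·Cov[U, X], with a=-3.3, b=-8, c=-4.1, d=-4.2.
ac·σ²_U = (-3.3)·(-4.1)·45 = 608.85
bd·σ²_X = (-8)·(-4.2)·56 = 1881.6
(ad+bc)·Cov[U, X] = (46.66)·(-35) = -1633.1
Cov[B, Y] = 608.85 + 1881.6 + (-1633.1) = 857.35.

Cov[B, Y] = 857.35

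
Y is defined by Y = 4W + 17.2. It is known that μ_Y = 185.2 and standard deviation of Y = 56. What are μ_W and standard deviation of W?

μ_W = 42, standard deviation of W = 14

From Y = 4W + 17.2: μ_Y = a·μ_W + b, so μ_W = (μ_Y − b)/a = (185.2 − 17.2)/4 = 42.
standard deviation of Y = |a|·standard deviation of W, so standard deviation of W = 56/|4| = 14.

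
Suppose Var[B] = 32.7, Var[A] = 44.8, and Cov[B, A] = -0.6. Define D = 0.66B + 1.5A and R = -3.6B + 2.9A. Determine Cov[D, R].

Cov[D, R] = 119.2764

By bilinearity, Cov[D, R] = ac·Var[B] + bd·Var[A] + (ad+bc)·Cov[B, A], with a=0.66, b=1.5, c=-3.6, d=2.9.
ac·Var[B] = 0.66·(-3.6)·32.7 = -77.6952
bd·Var[A] = 1.5·2.9·44.8 = 194.88
(ad+bc)·Cov[B, A] = (-3.486)·(-0.6) = 2.0916
Cov[D, R] = -77.6952 + 194.88 + 2.0916 = 119.2764.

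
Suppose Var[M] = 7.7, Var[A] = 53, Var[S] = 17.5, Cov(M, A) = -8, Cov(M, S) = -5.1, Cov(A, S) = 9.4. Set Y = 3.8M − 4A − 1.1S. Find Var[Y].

Var[Y] = a²·Var[M] + b²·Var[A] + c²·Var[S] + 2ab·Cov(M, A) + 2ac·Cov(M, S) + 2bc·Cov(A, S), with a = 3.8, b = -4, c = -1.1.
= 111.188 + 848 + 21.175 + 243.2 + 42.636 + 82.72
= 1348.919.

Var[Y] = 1348.919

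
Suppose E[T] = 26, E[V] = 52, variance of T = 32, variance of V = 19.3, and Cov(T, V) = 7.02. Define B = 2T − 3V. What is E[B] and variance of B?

E[B] = -104, variance of B = 217.46

E[B] = 2·E[T] + (-3)·E[V] = 2·26 + (-3)·52 = -104.
variance of B = a²·variance of T + b²·variance of V + 2ab·Cov(T, V) with a = 2, b = -3.
= 2²·32 + (-3)²·19.3 + 2·2·(-3)·7.02
= 128 + 173.7 + (-84.24) = 217.46.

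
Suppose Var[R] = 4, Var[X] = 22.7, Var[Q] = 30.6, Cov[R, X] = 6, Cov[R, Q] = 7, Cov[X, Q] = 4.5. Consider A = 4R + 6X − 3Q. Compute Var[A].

Var[A] = a²·Var[R] + b²·Var[X] + c²·Var[Q] + 2ab·Cov[R, X] + 2ac·Cov[R, Q] + 2bc·Cov[X, Q], with a = 4, b = 6, c = -3.
= 64 + 817.2 + 275.4 + 288 + (-168) + (-162)
= 1114.6.

Var[A] = 1114.6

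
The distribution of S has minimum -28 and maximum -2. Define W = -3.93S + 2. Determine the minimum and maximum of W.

min(W) = 9.86, max(W) = 112.04

a = -3.93 < 0, so order reverses: min(W) = a·max(S)+b = (-3.93)·(-2) + 2 = 9.86; max(W) = a·min(S)+b = (-3.93)·(-28) + 2 = 112.04.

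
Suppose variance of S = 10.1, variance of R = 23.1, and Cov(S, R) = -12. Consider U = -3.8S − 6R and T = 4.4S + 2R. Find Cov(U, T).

Cov(U, T) = -38.072

By bilinearity, Cov(U, T) = ac·variance of S + bd·variance of R + (ad+bc)·Cov(S, R), with a=-3.8, b=-6, c=4.4, d=2.
ac·variance of S = (-3.8)·4.4·10.1 = -168.872
bd·variance of R = (-6)·2·23.1 = -277.2
(ad+bc)·Cov(S, R) = (-34)·(-12) = 408
Cov(U, T) = -168.872 + (-277.2) + 408 = -38.072.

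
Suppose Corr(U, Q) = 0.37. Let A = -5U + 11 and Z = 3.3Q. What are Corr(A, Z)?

Linear rescalings preserve |correlation|; the slopes -5 and 3.3 have opposite signs, so the correlation flips sign: Corr(A, Z) = −Corr(U, Q) = -0.37.

Corr(A, Z) = -0.37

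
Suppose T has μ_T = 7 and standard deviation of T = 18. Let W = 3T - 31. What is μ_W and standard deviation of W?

W = 3T - 31 is linear with a = 3, b = -31.
μ_W = a·μ_T + b = 3·7 + (-31) = -10.
standard deviation of W = |a|·standard deviation of T = |3|·18 = 54.

μ_W = -10, standard deviation of W = 54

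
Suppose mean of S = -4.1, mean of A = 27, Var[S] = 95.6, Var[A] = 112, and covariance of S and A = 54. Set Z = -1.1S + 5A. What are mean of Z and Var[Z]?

mean of Z = (-1.1)·mean of S + 5·mean of A = (-1.1)·(-4.1) + 5·27 = 139.51.
Var[Z] = a²·Var[S] + b²·Var[A] + 2ab·covariance of S and A with a = -1.1, b = 5.
= (-1.1)²·95.6 + 5²·112 + 2·(-1.1)·5·54
= 115.676 + 2800 + (-594) = 2321.676.

mean of Z = 139.51, Var[Z] = 2321.676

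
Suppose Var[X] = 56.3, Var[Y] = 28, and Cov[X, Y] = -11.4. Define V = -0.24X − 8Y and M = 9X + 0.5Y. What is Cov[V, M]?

Cov[V, M] = 588.56

By bilinearity, Cov[V, M] = ac·Var[X] + bd·Var[Y] + (ad+bc)·Cov[X, Y], with a=-0.24, b=-8, c=9, d=0.5.
ac·Var[X] = (-0.24)·9·56.3 = -121.608
bd·Var[Y] = (-8)·0.5·28 = -112
(ad+bc)·Cov[X, Y] = (-72.12)·(-11.4) = 822.168
Cov[V, M] = -121.608 + (-112) + 822.168 = 588.56.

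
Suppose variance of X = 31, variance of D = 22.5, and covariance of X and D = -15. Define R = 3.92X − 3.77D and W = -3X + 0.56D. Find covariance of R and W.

covariance of R and W = -614.64

By bilinearity, covariance of R and W = ac·variance of X + bd·variance of D + (ad+bc)·covariance of X and D, with a=3.92, b=-3.77, c=-3, d=0.56.
ac·variance of X = 3.92·(-3)·31 = -364.56
bd·variance of D = (-3.77)·0.56·22.5 = -47.502
(ad+bc)·covariance of X and D = (13.5052)·(-15) = -202.578
covariance of R and W = -364.56 + (-47.502) + (-202.578) = -614.64.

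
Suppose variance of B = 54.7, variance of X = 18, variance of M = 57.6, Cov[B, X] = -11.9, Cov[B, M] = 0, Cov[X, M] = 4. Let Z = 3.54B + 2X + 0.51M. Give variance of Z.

variance of Z = a²·variance of B + b²·variance of X + c²·variance of M + 2ab·Cov[B, X] + 2ac·Cov[B, M] + 2bc·Cov[X, M], with a = 3.54, b = 2, c = 0.51.
= 685.47852 + 72 + 14.98176 + (-168.504) + 0 + 8.16
= 612.11628.

variance of Z = 612.11628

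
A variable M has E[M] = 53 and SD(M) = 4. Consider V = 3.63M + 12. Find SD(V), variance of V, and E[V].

SD(V) = 14.52, variance of V = 210.8304, E[V] = 204.39

V = 3.63M + 12 is linear with a = 3.63, b = 12.
SD(V) = |a|·SD(M) = |3.63|·4 = 14.52.
variance of M = 4² = 16.
variance of V = a²·variance of M = 3.63²·16 = 210.8304 (the additive constant 12 does not affect variance).
E[V] = a·E[M] + b = 3.63·53 + 12 = 204.39.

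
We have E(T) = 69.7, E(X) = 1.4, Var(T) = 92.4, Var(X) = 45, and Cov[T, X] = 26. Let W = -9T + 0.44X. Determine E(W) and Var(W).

E(W) = -626.684, Var(W) = 7287.192

E(W) = (-9)·E(T) + 0.44·E(X) = (-9)·69.7 + 0.44·1.4 = -626.684.
Var(W) = a²·Var(T) + b²·Var(X) + 2ab·Cov[T, X] with a = -9, b = 0.44.
= (-9)²·92.4 + 0.44²·45 + 2·(-9)·0.44·26
= 7484.4 + 8.712 + (-205.92) = 7287.192.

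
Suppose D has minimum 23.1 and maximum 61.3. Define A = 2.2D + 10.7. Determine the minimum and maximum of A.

min(A) = 61.52, max(A) = 145.56

a = 2.2 > 0, so min(A) = a·min(D)+b = 2.2·23.1 + 10.7 = 61.52 and max(A) = 2.2·61.3 + 10.7 = 145.56.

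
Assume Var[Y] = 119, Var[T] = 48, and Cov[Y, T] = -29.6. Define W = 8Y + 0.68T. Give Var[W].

Var[W] = 7316.1472

Var[W] = a²·Var[Y] + b²·Var[T] + 2ab·Cov[Y, T] with a = 8, b = 0.68.
= 8²·119 + 0.68²·48 + 2·8·0.68·(-29.6)
= 7616 + 22.1952 + (-322.048) = 7316.1472.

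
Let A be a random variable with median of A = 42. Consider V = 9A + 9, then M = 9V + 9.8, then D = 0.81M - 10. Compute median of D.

median of V = 9·42 + 9 = 387.
median of M = 9·387 + 9.8 = 3492.8.
median of D = 0.81·3492.8 + (-10) = 2819.168.

median of D = 2819.168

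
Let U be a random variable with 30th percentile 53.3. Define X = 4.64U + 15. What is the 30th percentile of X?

30th percentile of X = 262.312

Since a = 4.64 > 0 the transformation is increasing, so the 30th percentile of X = a·(P_{30} of U) + b = 4.64·53.3 + 15 = 262.312.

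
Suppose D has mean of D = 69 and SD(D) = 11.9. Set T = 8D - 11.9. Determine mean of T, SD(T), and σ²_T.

mean of T = 540.1, SD(T) = 95.2, σ²_T = 9063.04

T = 8D - 11.9 is linear with a = 8, b = -11.9.
mean of T = a·mean of D + b = 8·69 + (-11.9) = 540.1.
SD(T) = |a|·SD(D) = |8|·11.9 = 95.2.
σ²_D = 11.9² = 141.61.
σ²_T = a²·σ²_D = 8²·141.61 = 9063.04 (the additive constant -11.9 does not affect variance).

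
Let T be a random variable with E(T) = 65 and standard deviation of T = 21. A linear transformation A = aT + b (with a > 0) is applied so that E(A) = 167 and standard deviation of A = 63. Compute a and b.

standard deviation of A = a·standard deviation of T (a > 0), so a = 63/21 = 3.
E(A) = a·E(T) + b, so b = 167 − 3·65 = -28.

a = 3, b = -28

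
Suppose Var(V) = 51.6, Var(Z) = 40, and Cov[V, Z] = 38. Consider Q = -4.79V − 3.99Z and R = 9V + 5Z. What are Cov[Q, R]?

Cov[Q, R] = -5297.156

By bilinearity, Cov[Q, R] = ac·Var(V) + bd·Var(Z) + (ad+bc)·Cov[V, Z], with a=-4.79, b=-3.99, c=9, d=5.
ac·Var(V) = (-4.79)·9·51.6 = -2224.476
bd·Var(Z) = (-3.99)·5·40 = -798
(ad+bc)·Cov[V, Z] = (-59.86)·38 = -2274.68
Cov[Q, R] = -2224.476 + (-798) + (-2274.68) = -5297.156.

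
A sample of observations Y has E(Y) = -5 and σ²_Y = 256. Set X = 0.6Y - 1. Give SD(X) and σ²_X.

X = 0.6Y - 1 is linear with a = 0.6, b = -1.
SD(Y) = √256 = 16.
SD(X) = |a|·SD(Y) = |0.6|·16 = 9.6.
σ²_X = a²·σ²_Y = 0.6²·256 = 92.16 (the additive constant -1 does not affect variance).

SD(X) = 9.6, σ²_X = 92.16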